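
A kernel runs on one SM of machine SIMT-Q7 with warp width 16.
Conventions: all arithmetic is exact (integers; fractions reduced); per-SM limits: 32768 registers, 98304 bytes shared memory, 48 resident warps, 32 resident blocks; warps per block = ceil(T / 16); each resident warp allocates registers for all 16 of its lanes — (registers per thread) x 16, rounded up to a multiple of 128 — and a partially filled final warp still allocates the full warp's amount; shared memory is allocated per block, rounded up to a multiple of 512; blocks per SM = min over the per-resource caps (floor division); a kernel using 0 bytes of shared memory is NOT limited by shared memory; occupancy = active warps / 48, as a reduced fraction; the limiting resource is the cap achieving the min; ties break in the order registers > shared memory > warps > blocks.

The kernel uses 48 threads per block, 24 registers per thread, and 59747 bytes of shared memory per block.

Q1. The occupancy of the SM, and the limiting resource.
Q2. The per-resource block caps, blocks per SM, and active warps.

Answer: occupancy 1/16, limited by shared memory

registers: 28 blocks
shared memory: 1 block
warps: 16 blocks
blocks: 32 blocks

Answer: 1 block, 3 active warps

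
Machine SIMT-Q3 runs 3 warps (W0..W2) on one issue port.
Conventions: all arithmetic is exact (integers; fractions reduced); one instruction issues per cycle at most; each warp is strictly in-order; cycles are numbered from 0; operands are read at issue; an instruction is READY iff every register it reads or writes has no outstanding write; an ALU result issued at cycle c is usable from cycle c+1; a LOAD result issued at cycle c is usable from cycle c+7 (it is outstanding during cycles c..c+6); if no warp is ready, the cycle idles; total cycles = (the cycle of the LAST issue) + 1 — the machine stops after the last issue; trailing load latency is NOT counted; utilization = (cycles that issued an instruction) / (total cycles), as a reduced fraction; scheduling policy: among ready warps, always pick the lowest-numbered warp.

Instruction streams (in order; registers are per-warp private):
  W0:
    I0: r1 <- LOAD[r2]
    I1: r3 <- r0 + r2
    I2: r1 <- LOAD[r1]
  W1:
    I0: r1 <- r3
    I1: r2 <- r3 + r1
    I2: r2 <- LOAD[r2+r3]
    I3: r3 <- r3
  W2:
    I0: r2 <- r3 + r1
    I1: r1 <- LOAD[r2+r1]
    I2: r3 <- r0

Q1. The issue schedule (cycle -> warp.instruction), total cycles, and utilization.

cycle 0: W0.I0
cycle 1: W0.I1
cycle 2: W1.I0
cycle 3: W1.I1
cycle 4: W1.I2
cycle 5: W1.I3
cycle 6: W2.I0
cycle 7: W0.I2
cycle 8: W2.I1
cycle 9: W2.I2

Answer: 10 cycles, utilization 1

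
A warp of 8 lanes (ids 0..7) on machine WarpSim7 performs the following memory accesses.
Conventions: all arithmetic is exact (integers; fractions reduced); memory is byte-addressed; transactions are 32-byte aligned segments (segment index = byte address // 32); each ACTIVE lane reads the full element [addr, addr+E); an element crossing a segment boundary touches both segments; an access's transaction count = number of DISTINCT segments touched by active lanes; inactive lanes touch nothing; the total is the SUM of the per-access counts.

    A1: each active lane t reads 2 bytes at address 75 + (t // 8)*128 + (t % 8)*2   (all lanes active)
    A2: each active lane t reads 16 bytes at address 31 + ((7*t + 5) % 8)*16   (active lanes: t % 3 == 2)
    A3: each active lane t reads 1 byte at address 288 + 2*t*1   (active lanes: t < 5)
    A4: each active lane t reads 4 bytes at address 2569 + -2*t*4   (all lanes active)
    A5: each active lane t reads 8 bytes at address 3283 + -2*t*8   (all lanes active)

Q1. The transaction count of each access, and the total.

A1: 1 transaction
A2: 3 transactions
A3: 1 transaction
A4: 3 transactions
A5: 4 transactions

Answer: 1,3,1,3,4; total 12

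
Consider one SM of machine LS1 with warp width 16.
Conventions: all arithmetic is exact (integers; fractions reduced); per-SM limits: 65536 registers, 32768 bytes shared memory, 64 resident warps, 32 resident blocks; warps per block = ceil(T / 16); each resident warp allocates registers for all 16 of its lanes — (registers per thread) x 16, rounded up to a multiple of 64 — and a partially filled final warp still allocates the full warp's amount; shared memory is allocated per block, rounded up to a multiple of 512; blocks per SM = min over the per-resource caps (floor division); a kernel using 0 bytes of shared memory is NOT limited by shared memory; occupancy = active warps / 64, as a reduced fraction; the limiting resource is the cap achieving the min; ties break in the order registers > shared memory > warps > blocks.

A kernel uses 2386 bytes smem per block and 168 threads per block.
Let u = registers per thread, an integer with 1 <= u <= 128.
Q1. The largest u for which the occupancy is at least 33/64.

Answer: u = 124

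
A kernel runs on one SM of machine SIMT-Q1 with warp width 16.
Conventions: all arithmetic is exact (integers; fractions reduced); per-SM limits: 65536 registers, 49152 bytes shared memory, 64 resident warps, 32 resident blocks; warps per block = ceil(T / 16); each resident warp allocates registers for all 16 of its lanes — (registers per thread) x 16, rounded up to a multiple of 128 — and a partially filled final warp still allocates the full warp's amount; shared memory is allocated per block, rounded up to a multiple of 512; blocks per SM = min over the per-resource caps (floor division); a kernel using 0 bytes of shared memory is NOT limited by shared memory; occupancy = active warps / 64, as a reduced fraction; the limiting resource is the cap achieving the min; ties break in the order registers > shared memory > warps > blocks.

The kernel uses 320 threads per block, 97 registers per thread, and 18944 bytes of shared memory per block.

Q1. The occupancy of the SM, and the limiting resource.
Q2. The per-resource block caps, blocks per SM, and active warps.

Answer: occupancy 5/16, limited by registers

registers: 1 block
shared memory: 2 blocks
warps: 3 blocks
blocks: 32 blocks

Answer: 1 block, 20 active warps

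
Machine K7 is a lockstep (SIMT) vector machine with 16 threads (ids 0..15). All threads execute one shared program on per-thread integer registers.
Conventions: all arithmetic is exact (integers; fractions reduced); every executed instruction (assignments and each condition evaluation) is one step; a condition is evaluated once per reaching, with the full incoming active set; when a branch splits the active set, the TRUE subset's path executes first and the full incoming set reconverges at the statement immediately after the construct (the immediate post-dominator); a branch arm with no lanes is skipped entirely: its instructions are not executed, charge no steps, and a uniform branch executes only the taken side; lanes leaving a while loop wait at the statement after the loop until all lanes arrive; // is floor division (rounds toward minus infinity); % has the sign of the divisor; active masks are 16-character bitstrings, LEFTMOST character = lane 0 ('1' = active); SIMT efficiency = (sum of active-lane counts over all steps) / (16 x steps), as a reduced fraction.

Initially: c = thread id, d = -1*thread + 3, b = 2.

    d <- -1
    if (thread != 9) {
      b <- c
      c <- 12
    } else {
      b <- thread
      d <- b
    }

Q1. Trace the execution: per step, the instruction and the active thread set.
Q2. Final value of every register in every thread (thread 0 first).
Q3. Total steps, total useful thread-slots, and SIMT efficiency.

step 0: d <- -1                      1111111111111111
step 1: eval (thread != 9)           1111111111111111
step 2: b <- c                       1111111110111111
step 3: c <- 12                      1111111110111111
step 4: b <- thread                  0000000001000000
step 5: d <- b                       0000000001000000

Answer: 6 steps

c: 12,12,12,12,12,12,12,12,12,9,12,12,12,12,12,12
d: -1,-1,-1,-1,-1,-1,-1,-1,-1,9,-1,-1,-1,-1,-1,-1
b: 0,1,2,3,4,5,6,7,8,9,10,11,12,13,14,15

steps = 6; useful = 64; efficiency = 64/96 = 2/3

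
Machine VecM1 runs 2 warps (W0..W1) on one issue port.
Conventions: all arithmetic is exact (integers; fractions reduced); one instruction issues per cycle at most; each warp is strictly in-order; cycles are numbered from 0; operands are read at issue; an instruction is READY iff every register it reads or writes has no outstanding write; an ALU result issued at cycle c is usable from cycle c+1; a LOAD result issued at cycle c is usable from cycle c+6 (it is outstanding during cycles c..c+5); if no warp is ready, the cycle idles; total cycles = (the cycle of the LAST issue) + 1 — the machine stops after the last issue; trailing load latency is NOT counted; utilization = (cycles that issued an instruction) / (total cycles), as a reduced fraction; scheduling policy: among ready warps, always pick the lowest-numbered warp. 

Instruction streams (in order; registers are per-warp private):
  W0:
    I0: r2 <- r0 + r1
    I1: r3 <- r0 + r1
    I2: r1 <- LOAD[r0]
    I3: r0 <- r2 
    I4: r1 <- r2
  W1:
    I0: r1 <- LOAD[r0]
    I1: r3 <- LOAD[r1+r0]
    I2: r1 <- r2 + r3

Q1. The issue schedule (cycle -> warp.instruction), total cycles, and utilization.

cycle 0: W0.I0
cycle 1: W0.I1
cycle 2: W0.I2
cycle 3: W0.I3
cycle 4: W1.I0
cycle 5: idle
cycle 6: idle
cycle 7: idle
cycle 8: W0.I4
cycle 9: idle
cycle 10: W1.I1
cycle 11: idle
cycle 12: idle
cycle 13: idle
cycle 14: idle
cycle 15: idle
cycle 16: W1.I2

Answer: 17 cycles, utilization 8/17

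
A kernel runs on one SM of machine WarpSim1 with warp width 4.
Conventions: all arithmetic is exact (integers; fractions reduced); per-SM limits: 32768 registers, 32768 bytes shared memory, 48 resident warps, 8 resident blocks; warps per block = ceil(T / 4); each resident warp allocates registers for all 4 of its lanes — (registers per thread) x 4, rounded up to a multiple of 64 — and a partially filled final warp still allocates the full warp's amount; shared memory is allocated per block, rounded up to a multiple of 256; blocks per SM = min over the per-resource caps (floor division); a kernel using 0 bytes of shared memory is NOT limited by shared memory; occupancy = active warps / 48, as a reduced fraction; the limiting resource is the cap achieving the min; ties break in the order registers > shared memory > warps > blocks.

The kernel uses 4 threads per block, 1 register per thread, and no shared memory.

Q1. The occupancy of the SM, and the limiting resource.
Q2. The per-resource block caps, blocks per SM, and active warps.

Answer: occupancy 1/6, limited by blocks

registers: 512 blocks
shared memory: no limit (kernel uses none)
warps: 48 blocks
blocks: 8 blocks

Answer: 8 blocks, 8 active warps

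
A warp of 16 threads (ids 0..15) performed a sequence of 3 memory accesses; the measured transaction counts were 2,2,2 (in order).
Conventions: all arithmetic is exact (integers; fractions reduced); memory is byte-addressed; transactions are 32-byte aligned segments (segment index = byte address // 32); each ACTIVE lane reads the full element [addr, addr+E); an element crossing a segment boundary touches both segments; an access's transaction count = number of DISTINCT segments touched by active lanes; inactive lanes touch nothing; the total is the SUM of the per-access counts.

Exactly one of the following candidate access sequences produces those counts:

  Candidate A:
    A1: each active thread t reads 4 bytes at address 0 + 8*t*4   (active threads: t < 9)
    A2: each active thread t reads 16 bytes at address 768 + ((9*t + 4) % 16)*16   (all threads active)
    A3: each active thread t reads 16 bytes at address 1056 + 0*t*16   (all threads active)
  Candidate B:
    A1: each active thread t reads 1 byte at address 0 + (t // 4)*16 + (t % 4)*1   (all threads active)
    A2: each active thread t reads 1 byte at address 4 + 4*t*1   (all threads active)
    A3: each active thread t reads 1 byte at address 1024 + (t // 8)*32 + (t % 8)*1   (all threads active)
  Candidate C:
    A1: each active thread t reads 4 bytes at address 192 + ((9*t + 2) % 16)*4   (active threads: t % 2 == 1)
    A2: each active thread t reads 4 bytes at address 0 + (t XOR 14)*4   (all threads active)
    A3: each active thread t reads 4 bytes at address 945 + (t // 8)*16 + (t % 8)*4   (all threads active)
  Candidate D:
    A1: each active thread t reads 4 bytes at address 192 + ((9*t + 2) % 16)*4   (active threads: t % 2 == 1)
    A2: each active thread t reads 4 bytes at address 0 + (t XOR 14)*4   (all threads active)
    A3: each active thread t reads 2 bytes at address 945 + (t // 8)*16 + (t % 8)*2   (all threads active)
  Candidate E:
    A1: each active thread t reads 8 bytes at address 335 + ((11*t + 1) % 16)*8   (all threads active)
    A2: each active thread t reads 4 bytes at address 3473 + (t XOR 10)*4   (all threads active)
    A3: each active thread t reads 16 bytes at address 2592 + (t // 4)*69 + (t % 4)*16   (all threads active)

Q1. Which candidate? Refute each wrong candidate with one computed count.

A: A1 gives 9 transactions, not 2
B: A2 gives 3 transactions, not 2
C: A3 gives 3 transactions, not 2
E: A1 gives 5 transactions, not 2
D: all counts match (2,2,2)

Answer: D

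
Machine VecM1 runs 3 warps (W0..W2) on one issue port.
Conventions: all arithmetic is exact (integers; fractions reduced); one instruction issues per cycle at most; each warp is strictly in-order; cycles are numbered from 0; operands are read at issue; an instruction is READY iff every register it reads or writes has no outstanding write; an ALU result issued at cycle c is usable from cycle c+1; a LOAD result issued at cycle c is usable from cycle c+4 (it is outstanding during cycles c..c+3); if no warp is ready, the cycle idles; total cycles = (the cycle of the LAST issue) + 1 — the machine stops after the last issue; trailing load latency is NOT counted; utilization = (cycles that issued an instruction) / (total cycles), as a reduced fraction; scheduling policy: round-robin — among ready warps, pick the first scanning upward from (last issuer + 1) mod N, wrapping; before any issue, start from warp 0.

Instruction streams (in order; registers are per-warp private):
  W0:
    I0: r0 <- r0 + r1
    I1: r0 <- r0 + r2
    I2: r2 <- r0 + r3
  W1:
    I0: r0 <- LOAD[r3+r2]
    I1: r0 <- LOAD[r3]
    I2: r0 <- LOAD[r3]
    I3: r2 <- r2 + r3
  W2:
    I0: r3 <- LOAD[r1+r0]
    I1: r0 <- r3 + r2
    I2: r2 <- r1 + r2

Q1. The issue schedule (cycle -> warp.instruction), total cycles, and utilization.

cycle 0: W0.I0
cycle 1: W1.I0
cycle 2: W2.I0
cycle 3: W0.I1
cycle 4: W0.I2
cycle 5: W1.I1
cycle 6: W2.I1
cycle 7: W2.I2
cycle 8: idle
cycle 9: W1.I2
cycle 10: W1.I3

Answer: 11 cycles, utilization 10/11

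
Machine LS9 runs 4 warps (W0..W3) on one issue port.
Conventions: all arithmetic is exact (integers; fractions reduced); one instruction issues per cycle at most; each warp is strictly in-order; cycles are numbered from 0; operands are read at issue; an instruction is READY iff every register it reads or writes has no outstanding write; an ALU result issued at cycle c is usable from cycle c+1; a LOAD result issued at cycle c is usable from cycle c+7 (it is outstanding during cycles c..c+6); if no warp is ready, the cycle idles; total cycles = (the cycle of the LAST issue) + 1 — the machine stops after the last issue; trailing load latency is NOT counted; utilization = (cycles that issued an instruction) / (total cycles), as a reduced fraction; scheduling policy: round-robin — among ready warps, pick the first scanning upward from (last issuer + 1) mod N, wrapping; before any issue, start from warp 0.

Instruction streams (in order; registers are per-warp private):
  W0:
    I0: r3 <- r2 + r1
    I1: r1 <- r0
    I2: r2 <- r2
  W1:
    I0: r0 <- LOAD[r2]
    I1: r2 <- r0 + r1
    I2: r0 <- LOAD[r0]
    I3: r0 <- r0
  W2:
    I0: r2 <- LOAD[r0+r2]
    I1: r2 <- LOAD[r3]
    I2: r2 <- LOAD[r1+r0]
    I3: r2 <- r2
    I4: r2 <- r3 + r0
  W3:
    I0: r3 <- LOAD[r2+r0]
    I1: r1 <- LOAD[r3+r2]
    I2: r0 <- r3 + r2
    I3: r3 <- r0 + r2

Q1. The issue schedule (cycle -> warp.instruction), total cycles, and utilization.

cycle 0: W0.I0
cycle 1: W1.I0
cycle 2: W2.I0
cycle 3: W3.I0
cycle 4: W0.I1
cycle 5: W0.I2
cycle 6: idle
cycle 7: idle
cycle 8: W1.I1
cycle 9: W2.I1
cycle 10: W3.I1
cycle 11: W1.I2
cycle 12: W3.I2
cycle 13: W3.I3
cycle 14: idle
cycle 15: idle
cycle 16: W2.I2
cycle 17: idle
cycle 18: W1.I3
cycle 19: idle
cycle 20: idle
cycle 21: idle
cycle 22: idle
cycle 23: W2.I3
cycle 24: W2.I4

Answer: 25 cycles, utilization 16/25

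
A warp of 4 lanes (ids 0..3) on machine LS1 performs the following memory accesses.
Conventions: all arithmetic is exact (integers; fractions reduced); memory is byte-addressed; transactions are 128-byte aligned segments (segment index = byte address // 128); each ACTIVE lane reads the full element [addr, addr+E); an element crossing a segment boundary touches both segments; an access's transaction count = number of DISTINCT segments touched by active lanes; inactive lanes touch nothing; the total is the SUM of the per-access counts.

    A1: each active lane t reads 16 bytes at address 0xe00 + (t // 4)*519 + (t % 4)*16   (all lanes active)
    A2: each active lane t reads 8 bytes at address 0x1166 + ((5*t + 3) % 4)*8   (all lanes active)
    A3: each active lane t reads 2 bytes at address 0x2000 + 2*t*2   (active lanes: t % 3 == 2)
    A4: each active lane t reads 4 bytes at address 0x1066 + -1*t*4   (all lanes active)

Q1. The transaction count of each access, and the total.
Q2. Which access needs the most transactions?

A1: 1 transaction
A2: 2 transactions
A3: 1 transaction
A4: 1 transaction

Answer: 1,2,1,1; total 5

Answer: A2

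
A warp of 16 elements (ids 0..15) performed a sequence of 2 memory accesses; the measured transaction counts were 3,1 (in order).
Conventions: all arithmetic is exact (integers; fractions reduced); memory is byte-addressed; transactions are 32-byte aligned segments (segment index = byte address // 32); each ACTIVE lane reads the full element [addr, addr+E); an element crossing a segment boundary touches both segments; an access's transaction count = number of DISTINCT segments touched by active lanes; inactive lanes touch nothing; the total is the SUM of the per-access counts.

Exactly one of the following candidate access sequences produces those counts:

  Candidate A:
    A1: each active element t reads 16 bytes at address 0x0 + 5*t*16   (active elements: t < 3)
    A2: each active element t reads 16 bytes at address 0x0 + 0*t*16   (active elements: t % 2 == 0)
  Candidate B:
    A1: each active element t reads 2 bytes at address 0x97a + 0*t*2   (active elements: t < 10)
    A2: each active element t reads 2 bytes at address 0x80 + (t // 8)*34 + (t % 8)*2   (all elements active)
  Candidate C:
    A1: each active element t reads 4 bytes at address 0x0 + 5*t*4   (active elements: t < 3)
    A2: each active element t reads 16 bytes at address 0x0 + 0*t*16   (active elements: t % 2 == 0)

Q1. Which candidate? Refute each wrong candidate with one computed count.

B: A1 gives 1 transaction, not 3
C: A1 gives 2 transactions, not 3
A: all counts match (3,1)

Answer: A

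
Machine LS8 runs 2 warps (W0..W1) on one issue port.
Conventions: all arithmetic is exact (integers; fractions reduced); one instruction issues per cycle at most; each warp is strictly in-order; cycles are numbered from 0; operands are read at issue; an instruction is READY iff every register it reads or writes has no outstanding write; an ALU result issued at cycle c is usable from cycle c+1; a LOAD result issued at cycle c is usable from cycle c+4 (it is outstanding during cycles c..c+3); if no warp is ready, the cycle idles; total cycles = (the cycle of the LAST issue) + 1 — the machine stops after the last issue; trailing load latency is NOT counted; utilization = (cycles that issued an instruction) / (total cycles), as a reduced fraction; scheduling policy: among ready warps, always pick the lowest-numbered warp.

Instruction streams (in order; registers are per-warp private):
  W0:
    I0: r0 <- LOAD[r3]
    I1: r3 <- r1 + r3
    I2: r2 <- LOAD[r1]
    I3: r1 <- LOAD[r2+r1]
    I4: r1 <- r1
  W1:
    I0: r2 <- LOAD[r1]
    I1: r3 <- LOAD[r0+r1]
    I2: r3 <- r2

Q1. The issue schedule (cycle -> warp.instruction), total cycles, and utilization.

cycle 0: W0.I0
cycle 1: W0.I1
cycle 2: W0.I2
cycle 3: W1.I0
cycle 4: W1.I1
cycle 5: idle
cycle 6: W0.I3
cycle 7: idle
cycle 8: W1.I2
cycle 9: idle
cycle 10: W0.I4

Answer: 11 cycles, utilization 8/11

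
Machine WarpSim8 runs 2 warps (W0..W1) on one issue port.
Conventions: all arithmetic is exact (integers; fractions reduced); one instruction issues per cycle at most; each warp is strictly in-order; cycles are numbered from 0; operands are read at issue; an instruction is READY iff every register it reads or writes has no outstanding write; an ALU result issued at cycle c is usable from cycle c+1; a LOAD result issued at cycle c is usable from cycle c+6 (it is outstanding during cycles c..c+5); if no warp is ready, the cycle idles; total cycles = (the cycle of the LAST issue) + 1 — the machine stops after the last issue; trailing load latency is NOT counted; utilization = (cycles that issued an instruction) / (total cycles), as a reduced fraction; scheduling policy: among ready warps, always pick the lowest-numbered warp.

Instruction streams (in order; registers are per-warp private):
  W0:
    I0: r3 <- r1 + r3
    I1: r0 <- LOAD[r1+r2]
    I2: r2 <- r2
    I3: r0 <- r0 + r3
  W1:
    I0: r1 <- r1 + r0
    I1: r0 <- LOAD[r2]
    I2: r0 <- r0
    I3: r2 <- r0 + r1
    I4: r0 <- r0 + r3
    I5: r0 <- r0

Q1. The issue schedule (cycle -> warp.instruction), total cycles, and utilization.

cycle 0: W0.I0
cycle 1: W0.I1
cycle 2: W0.I2
cycle 3: W1.I0
cycle 4: W1.I1
cycle 5: idle
cycle 6: idle
cycle 7: W0.I3
cycle 8: idle
cycle 9: idle
cycle 10: W1.I2
cycle 11: W1.I3
cycle 12: W1.I4
cycle 13: W1.I5

Answer: 14 cycles, utilization 5/7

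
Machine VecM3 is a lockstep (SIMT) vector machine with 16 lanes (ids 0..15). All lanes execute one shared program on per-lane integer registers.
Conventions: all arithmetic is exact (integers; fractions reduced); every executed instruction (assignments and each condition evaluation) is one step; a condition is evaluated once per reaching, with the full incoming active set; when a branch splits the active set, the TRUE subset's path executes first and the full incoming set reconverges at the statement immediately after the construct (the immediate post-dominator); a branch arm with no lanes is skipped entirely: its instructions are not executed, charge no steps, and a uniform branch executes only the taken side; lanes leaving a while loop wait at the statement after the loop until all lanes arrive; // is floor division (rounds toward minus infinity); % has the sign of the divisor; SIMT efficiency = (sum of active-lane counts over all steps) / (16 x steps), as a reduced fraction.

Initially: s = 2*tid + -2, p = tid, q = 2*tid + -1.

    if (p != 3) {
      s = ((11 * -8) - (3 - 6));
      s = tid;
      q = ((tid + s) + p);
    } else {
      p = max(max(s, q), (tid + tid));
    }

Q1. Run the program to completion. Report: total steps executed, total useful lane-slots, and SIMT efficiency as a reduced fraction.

Answer: 5 steps, 62 useful, 31/40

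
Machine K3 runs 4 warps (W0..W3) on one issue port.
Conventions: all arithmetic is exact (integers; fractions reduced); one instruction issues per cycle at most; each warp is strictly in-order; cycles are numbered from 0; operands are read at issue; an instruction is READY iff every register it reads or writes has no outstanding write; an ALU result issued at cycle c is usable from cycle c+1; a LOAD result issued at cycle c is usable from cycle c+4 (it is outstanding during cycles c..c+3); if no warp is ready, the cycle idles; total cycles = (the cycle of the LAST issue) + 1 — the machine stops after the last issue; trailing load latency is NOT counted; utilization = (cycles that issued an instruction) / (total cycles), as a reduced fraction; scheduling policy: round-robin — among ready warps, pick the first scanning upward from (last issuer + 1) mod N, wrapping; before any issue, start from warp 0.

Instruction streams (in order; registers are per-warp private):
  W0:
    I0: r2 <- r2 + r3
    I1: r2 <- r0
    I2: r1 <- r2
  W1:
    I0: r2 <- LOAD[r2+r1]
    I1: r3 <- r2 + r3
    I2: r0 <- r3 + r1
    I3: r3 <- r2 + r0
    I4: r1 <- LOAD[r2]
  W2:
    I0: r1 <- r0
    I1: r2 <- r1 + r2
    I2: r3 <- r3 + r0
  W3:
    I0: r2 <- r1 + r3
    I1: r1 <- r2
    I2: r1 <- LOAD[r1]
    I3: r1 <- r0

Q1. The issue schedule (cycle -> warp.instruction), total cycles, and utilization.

cycle 0: W0.I0
cycle 1: W1.I0
cycle 2: W2.I0
cycle 3: W3.I0
cycle 4: W0.I1
cycle 5: W1.I1
cycle 6: W2.I1
cycle 7: W3.I1
cycle 8: W0.I2
cycle 9: W1.I2
cycle 10: W2.I2
cycle 11: W3.I2
cycle 12: W1.I3
cycle 13: W1.I4
cycle 14: idle
cycle 15: W3.I3

Answer: 16 cycles, utilization 15/16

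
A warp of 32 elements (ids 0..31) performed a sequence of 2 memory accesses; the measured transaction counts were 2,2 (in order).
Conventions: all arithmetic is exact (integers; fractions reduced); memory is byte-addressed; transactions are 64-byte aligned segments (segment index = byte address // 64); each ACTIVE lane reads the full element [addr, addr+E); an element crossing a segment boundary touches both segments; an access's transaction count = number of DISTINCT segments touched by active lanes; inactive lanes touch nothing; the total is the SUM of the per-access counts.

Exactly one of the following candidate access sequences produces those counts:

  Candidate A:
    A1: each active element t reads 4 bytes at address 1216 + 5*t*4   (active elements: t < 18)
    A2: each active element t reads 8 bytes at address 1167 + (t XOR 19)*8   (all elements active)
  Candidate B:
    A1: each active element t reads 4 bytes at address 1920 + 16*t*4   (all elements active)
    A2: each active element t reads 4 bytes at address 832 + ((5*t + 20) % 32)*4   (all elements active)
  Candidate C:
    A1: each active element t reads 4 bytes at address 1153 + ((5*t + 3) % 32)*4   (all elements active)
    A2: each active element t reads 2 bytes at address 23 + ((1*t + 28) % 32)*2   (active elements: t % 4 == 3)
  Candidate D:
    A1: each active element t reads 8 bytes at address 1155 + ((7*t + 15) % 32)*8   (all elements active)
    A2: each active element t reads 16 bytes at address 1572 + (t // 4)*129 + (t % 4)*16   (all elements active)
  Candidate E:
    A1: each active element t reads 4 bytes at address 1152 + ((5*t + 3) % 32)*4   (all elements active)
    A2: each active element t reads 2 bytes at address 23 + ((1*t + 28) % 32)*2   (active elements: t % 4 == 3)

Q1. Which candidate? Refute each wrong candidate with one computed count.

A: A1 gives 6 transactions, not 2
B: A1 gives 32 transactions, not 2
C: A1 gives 3 transactions, not 2
D: A1 gives 5 transactions, not 2
E: all counts match (2,2)

Answer: E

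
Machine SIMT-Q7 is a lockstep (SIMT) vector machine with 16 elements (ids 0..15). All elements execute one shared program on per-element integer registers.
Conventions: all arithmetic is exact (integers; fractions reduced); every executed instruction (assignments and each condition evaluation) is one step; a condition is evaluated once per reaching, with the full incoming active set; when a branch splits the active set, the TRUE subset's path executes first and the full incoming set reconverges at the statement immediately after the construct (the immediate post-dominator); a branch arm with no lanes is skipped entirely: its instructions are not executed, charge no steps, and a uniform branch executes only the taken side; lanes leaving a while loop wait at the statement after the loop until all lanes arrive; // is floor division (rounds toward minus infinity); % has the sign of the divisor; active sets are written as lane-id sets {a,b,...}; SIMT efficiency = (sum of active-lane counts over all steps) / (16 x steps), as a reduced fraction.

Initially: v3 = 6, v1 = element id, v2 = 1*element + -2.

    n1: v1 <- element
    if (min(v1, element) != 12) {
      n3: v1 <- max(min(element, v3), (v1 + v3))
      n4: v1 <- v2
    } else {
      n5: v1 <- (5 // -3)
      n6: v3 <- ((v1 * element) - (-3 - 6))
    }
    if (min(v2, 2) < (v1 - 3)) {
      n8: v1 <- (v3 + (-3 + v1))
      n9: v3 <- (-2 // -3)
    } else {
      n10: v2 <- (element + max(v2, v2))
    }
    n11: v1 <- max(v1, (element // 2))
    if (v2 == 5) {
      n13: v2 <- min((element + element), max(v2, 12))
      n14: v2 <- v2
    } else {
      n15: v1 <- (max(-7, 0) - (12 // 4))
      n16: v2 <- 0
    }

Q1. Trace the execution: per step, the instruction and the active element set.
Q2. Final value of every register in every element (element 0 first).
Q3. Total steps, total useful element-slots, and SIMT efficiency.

step 0: v1 <- element                {0,1,2,3,4,5,6,7,8,9,10,11,12,13,14,15}
step 1: eval (min(v1, element) != 12) {0,1,2,3,4,5,6,7,8,9,10,11,12,13,14,15}
step 2: v1 <- max(min(element, v3), (v1 + v3)) {0,1,2,3,4,5,6,7,8,9,10,11,13,14,15}
step 3: v1 <- v2                     {0,1,2,3,4,5,6,7,8,9,10,11,13,14,15}
step 4: v1 <- (5 // -3)              {12}
step 5: v3 <- ((v1 * element) - (-3 - 6)) {12}
step 6: eval (min(v2, 2) < (v1 - 3)) {0,1,2,3,4,5,6,7,8,9,10,11,12,13,14,15}
step 7: v1 <- (v3 + (-3 + v1))       {8,9,10,11,13,14,15}
step 8: v3 <- (-2 // -3)             {8,9,10,11,13,14,15}
step 9: v2 <- (element + max(v2, v2)) {0,1,2,3,4,5,6,7,12}
step 10: v1 <- max(v1, (element // 2)) {0,1,2,3,4,5,6,7,8,9,10,11,12,13,14,15}
step 11: eval (v2 == 5)               {0,1,2,3,4,5,6,7,8,9,10,11,12,13,14,15}
step 12: v1 <- (max(-7, 0) - (12 // 4)) {0,1,2,3,4,5,6,7,8,9,10,11,12,13,14,15}
step 13: v2 <- 0                      {0,1,2,3,4,5,6,7,8,9,10,11,12,13,14,15}

Answer: 14 steps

v3: 6,6,6,6,6,6,6,6,0,0,0,0,-15,0,0,0
v1: -3,-3,-3,-3,-3,-3,-3,-3,-3,-3,-3,-3,-3,-3,-3,-3
v2: 0,0,0,0,0,0,0,0,0,0,0,0,0,0,0,0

steps = 14; useful = 167; efficiency = 167/224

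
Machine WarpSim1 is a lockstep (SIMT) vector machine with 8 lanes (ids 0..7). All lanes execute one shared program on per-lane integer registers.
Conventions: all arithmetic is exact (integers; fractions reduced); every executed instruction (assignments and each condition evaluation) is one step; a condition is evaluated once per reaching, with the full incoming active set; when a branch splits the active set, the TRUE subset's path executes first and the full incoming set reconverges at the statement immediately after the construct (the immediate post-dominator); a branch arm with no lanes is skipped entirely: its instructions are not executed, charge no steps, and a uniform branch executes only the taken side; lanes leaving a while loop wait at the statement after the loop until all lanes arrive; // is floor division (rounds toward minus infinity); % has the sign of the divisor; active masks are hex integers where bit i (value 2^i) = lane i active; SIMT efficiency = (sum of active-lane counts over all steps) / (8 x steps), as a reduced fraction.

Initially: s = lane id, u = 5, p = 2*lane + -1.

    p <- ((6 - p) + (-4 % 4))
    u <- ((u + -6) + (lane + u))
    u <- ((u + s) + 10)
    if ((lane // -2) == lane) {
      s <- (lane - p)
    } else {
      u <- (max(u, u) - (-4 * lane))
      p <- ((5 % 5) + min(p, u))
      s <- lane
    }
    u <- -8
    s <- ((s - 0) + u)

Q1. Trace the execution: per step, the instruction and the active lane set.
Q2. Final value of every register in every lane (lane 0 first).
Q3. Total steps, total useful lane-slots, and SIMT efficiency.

step 0: p <- ((6 - p) + (-4 % 4))    0xff
step 1: u <- ((u + -6) + (lane + u)) 0xff
step 2: u <- ((u + s) + 10)          0xff
step 3: eval ((lane // -2) == lane)  0xff
step 4: s <- (lane - p)              0x01
step 5: u <- (max(u, u) - (-4 * lane)) 0xfe
step 6: p <- ((5 % 5) + min(p, u))   0xfe
step 7: s <- lane                    0xfe
step 8: u <- -8                      0xff
step 9: s <- ((s - 0) + u)           0xff

Answer: 10 steps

s: -15,-7,-6,-5,-4,-3,-2,-1
u: -8,-8,-8,-8,-8,-8,-8,-8
p: 7,5,3,1,-1,-3,-5,-7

steps = 10; useful = 70; efficiency = 70/80 = 7/8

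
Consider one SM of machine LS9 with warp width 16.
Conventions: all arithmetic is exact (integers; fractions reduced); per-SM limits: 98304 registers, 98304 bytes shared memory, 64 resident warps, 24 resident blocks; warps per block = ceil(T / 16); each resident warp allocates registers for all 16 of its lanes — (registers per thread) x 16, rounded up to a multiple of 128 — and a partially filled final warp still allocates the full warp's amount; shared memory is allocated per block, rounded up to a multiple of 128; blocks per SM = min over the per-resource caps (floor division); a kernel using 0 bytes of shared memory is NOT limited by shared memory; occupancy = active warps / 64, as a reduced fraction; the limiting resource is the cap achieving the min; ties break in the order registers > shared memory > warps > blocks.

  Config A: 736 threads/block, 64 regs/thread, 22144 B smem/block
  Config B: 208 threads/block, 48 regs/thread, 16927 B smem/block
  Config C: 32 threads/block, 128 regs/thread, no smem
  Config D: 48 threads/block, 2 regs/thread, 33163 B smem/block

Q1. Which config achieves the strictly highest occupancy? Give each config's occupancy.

occupancies: A 23/32, B 13/16, C 3/4, D 3/32

Answer: B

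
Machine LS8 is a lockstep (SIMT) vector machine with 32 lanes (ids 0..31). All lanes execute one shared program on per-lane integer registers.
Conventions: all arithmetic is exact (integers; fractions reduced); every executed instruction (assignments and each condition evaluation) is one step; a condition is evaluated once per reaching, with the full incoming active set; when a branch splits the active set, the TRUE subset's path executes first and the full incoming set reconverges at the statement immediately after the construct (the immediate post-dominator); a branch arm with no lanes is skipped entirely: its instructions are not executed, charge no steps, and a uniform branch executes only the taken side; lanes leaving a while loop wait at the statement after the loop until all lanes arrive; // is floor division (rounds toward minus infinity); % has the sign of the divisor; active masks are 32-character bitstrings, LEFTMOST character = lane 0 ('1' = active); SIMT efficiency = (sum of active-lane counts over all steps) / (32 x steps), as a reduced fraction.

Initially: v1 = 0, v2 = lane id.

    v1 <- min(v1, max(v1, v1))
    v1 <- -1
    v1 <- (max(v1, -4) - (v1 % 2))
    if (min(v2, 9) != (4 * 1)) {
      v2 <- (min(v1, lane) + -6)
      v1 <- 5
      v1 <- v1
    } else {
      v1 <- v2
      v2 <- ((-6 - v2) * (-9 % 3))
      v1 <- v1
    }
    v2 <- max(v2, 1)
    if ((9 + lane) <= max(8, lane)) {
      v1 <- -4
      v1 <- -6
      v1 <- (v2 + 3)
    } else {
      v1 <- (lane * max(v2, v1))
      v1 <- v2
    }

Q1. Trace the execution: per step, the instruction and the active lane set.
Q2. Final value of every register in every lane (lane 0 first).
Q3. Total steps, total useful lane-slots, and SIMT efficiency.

step 0: v1 <- min(v1, max(v1, v1))   11111111111111111111111111111111
step 1: v1 <- -1                     11111111111111111111111111111111
step 2: v1 <- (max(v1, -4) - (v1 % 2)) 11111111111111111111111111111111
step 3: eval (min(v2, 9) != (4 * 1)) 11111111111111111111111111111111
step 4: v2 <- (min(v1, lane) + -6)   11110111111111111111111111111111
step 5: v1 <- 5                      11110111111111111111111111111111
step 6: v1 <- v1                     11110111111111111111111111111111
step 7: v1 <- v2                     00001000000000000000000000000000
step 8: v2 <- ((-6 - v2) * (-9 % 3)) 00001000000000000000000000000000
step 9: v1 <- v1                     00001000000000000000000000000000
step 10: v2 <- max(v2, 1)             11111111111111111111111111111111
step 11: eval ((9 + lane) <= max(8, lane)) 11111111111111111111111111111111
step 12: v1 <- (lane * max(v2, v1))   11111111111111111111111111111111
step 13: v1 <- v2                     11111111111111111111111111111111

Answer: 14 steps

v1: 1,1,1,1,1,1,1,1,1,1,1,1,1,1,1,1,1,1,1,1,1,1,1,1,1,1,1,1,1,1,1,1
v2: 1,1,1,1,1,1,1,1,1,1,1,1,1,1,1,1,1,1,1,1,1,1,1,1,1,1,1,1,1,1,1,1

steps = 14; useful = 352; efficiency = 352/448 = 11/14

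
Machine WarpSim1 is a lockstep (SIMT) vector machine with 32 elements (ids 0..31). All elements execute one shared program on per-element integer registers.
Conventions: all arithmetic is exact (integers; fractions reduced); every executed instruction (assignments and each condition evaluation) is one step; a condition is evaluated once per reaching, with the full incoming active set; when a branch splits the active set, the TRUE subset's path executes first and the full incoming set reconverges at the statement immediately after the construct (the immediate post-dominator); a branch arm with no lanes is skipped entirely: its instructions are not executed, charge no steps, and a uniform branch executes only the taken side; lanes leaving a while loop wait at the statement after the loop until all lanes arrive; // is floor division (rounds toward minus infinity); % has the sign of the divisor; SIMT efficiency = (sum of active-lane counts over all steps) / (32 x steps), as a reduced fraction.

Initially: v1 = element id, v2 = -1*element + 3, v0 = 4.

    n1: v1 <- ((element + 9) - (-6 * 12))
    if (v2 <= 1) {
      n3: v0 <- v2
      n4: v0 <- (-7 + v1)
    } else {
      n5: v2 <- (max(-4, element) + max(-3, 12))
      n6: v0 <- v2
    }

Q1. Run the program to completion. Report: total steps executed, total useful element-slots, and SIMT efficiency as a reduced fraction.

Answer: 6 steps, 128 useful, 2/3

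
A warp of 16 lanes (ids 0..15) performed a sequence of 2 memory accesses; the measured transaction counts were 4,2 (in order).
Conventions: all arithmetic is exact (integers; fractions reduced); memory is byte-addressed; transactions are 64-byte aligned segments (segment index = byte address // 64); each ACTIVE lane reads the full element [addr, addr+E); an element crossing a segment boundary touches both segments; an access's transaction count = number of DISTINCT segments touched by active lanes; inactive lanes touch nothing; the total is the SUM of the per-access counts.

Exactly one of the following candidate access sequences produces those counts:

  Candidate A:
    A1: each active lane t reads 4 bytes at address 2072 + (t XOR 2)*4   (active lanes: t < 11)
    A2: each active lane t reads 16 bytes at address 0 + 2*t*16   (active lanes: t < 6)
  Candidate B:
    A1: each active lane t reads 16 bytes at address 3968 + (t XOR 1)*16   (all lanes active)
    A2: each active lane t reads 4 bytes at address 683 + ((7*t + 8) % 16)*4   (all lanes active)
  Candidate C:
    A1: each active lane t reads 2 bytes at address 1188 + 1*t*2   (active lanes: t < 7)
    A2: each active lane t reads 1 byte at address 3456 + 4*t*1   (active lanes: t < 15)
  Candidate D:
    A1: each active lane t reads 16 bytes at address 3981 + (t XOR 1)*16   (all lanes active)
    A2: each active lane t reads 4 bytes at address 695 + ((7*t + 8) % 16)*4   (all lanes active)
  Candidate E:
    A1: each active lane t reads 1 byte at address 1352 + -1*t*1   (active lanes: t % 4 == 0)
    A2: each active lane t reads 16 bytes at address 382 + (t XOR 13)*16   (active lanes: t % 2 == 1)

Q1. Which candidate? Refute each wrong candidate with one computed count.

A: A1 gives 2 transactions, not 4
C: A1 gives 1 transaction, not 4
D: A1 gives 5 transactions, not 4
E: A1 gives 2 transactions, not 4
B: all counts match (4,2)

Answer: B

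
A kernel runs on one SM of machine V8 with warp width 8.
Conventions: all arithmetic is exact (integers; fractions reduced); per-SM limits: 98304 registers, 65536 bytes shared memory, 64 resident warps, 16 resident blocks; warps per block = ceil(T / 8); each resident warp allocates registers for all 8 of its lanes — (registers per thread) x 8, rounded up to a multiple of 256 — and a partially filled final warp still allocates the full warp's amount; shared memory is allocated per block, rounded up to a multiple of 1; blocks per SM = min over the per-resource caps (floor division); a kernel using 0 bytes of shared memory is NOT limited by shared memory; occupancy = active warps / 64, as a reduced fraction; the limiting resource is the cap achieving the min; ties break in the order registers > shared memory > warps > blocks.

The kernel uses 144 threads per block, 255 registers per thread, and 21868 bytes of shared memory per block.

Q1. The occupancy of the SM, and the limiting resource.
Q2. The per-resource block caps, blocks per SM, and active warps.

Answer: occupancy 9/16, limited by registers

registers: 2 blocks
shared memory: 2 blocks
warps: 3 blocks
blocks: 16 blocks

Answer: 2 blocks, 36 active warps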